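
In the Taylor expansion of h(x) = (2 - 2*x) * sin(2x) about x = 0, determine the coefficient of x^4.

8/3

Distribute the polynomial across the series and collect like powers.
h(0) = 0
h′(0) = 4
h′′(0) = -8
h′′′(0) = -16
h^(4)(0) = 64
So c_4 = h^(4)(0)/4! = 8/3.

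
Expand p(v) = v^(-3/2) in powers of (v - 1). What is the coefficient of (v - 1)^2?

15/8

[(v - 1)^0] = 1;  [(v - 1)^1] = -3/2;  [(v - 1)^2] = 15/8.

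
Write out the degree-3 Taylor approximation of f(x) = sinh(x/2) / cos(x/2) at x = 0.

Divide the numerator series by the denominator series (power-series long division).
f(0) = 0
f′(0) = 1/2
f′′(0) = 0
f′′′(0) = 1/2
The Taylor polynomial is Σ f^(k)(0)/k! · x^k.

x^3/12 + x/2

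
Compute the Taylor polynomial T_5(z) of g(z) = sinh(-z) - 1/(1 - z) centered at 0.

Expand each term separately and add.
g(0) = -1
g′(0) = -2
g′′(0) = -2
g′′′(0) = -7
g^(4)(0) = -24
g^(5)(0) = -121
Then c_k = g^(k)(0)/k! gives each Taylor coefficient.

-121*z^5/120 - z^4 - 7*z^3/6 - z^2 - 2*z - 1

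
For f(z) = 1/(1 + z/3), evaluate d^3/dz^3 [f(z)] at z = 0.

Compute the successive derivatives at the expansion point and divide by k!.
The coefficient of z^3 in the expansion is -1/27, so f′′′(0) = 3! * (-1/27) = -2/9.

-2/9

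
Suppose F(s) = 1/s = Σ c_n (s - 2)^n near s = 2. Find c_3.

Apply the Taylor formula c_k = f^(k)(a)/k!.
So c_3 = F′′′(2)/3! = -1/16.

-1/16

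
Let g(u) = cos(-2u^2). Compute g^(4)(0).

-48

Use the known series and substitute for the argument.
The coefficient of u^4 in the expansion is -2, so g^(4)(0) = 4! * (-2) = -48.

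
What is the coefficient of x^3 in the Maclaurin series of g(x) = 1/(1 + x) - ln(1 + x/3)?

-82/81

Expand each term separately and add.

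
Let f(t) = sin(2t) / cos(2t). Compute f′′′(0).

Write the quotient as an unknown series and match coefficients against numerator = denominator · series.
From the series, [t^3] f = 8/3; multiply by 3! = 6 to get 16.

16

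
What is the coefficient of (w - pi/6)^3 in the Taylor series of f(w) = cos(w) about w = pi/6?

[(w - pi/6)^0] = sqrt(3)/2;  [(w - pi/6)^1] = -1/2;  [(w - pi/6)^2] = -sqrt(3)/4;  [(w - pi/6)^3] = 1/12.
So c_3 = f′′′(pi/6)/3! = 1/12.

1/12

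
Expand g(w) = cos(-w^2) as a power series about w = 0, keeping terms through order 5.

Compute the successive derivatives at the expansion point and divide by k!.

1 - w^4/2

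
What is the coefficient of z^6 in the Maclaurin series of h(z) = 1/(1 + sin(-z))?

Compose series: expand the inner function first, then feed it into the outer expansion.
h(0) = 1
h′(0) = 1
h′′(0) = 2
h′′′(0) = 5
h^(4)(0) = 16
h^(5)(0) = 61
h^(6)(0) = 272
So c_6 = h^(6)(0)/6! = 17/45.

17/45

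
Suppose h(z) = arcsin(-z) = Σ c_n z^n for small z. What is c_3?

Apply the Taylor formula c_k = f^(k)(a)/k!.

-1/6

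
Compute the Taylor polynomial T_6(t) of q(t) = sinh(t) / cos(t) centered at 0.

Invert the denominator's series and multiply.
q(0) = 0
q′(0) = 1
q′′(0) = 0
q′′′(0) = 4
q^(4)(0) = 0
q^(5)(0) = 36
q^(6)(0) = 0

3*t^5/10 + 2*t^3/3 + t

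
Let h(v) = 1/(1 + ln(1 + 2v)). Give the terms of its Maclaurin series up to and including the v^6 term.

Substitute the inner expansion into the outer series and collect powers.
h(0) = 1
h′(0) = -2
h′′(0) = 12
h′′′(0) = -112
h^(4)(0) = 1408
h^(5)(0) = -1800*2^(13/14)*3^(45/56)*5^(38/63)*7^(1/126)
h^(6)(0) = 420992

26312*v^6/45 - 15*2^(13/14)*3^(45/56)*5^(38/63)*7^(1/126)*v^5 + 176*v^4/3 - 56*v^3/3 + 6*v^2 - 2*v + 1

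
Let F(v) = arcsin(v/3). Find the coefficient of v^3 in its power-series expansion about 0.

1/162

[v^0] = 0;  [v^1] = 1/3;  [v^2] = 0;  [v^3] = 1/162.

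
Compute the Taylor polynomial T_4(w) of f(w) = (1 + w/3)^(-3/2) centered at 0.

35*w^4/1152 - 35*w^3/432 + 5*w^2/24 - w/2 + 1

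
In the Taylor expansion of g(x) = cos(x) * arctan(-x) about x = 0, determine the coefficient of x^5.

-49/120

Expand each factor separately, then convolve coefficients.
g(0) = 0
g′(0) = -1
g′′(0) = 0
g′′′(0) = 5
g^(4)(0) = 0
g^(5)(0) = -49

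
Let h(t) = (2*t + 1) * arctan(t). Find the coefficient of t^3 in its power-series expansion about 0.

Distribute the polynomial across the series and collect like powers.
h(0) = 0
h′(0) = 1
h′′(0) = 4
h′′′(0) = -2

-1/3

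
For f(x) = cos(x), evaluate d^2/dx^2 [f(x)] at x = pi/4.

-sqrt(2)/2

From the series, [(x - pi/4)^2] f = -sqrt(2)/4; multiply by 2! = 2 to get -sqrt(2)/2.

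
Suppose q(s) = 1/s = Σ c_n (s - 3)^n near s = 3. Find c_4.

1/243

q(3) = 1/3
q′(3) = -1/9
q′′(3) = 2/27
q′′′(3) = -2/27
q^(4)(3) = 8/81
The Taylor polynomial is Σ q^(k)(3)/k! · (s - 3)^k.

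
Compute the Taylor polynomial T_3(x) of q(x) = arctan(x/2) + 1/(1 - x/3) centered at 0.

Expand each term separately and add.
q(0) = 1
q′(0) = 5/6
q′′(0) = 2/9
q′′′(0) = -1/36
Dividing each by k! gives the coefficients c_0, ..., c_3.

-x^3/216 + x^2/9 + 5*x/6 + 1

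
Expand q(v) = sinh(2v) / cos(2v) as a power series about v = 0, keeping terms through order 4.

Invert the denominator's series and multiply.
[v^0] = 0;  [v^1] = 2;  [v^2] = 0;  [v^3] = 16/3;  [v^4] = 0.

16*v^3/3 + 2*v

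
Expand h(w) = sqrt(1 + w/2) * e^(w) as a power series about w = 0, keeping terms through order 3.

103*w^3/384 + 23*w^2/32 + 5*w/4 + 1

Expand each factor separately, then convolve coefficients.
h(0) = 1
h′(0) = 5/4
h′′(0) = 23/16
h′′′(0) = 103/64
The Taylor polynomial is Σ h^(k)(0)/k! · w^k.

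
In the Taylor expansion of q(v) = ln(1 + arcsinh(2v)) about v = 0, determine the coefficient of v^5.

52/15

Compose series: expand the inner function first, then feed it into the outer expansion.
[v^0] = 0;  [v^1] = 2;  [v^2] = -2;  [v^3] = 4/3;  [v^4] = -4/3;  [v^5] = 52/15.
So c_5 = q^(5)(0)/5! = 52/15.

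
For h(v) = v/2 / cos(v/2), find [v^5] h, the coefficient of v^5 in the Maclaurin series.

5/768

Divide the numerator series by the denominator series (power-series long division).
[v^0] = 0;  [v^1] = 1/2;  [v^2] = 0;  [v^3] = 1/16;  [v^4] = 0;  [v^5] = 5/768.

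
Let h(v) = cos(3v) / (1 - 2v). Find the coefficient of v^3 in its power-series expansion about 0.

Multiply the two series term by term and collect like powers.
[v^0] = 1;  [v^1] = 2;  [v^2] = -1/2;  [v^3] = -1.

-1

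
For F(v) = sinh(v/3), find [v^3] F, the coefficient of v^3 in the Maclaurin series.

1/162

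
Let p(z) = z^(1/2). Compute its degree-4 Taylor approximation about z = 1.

Use the known series and substitute for the argument.

-5*(z - 1)^4/128 + (z - 1)^3/16 - (z - 1)^2/8 + (z - 1)/2 + 1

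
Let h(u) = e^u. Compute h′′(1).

The coefficient of (u - 1)^2 in the expansion is e/2, so h′′(1) = 2! * (e/2) = e.

e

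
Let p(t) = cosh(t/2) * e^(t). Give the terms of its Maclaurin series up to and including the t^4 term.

41*t^4/384 + 7*t^3/24 + 5*t^2/8 + t + 1

Take the Cauchy product of the two expansions.
[t^0] = 1;  [t^1] = 1;  [t^2] = 5/8;  [t^3] = 7/24;  [t^4] = 41/384.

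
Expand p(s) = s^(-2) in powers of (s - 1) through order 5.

[(s - 1)^0] = 1;  [(s - 1)^1] = -2;  [(s - 1)^2] = 3;  [(s - 1)^3] = -4;  [(s - 1)^4] = 5;  [(s - 1)^5] = -6.

-6*(s - 1)^5 + 5*(s - 1)^4 - 4*(s - 1)^3 + 3*(s - 1)^2 - 2*(s - 1) + 1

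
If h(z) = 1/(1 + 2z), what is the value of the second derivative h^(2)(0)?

8

Apply the Taylor formula c_k = f^(k)(a)/k!.
The coefficient of z^2 in the expansion is 4, so h′′(0) = 2! * (4) = 8.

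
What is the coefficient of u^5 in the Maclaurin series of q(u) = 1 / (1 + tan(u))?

Use the geometric series for the reciprocal, then substitute.
[u^0] = 1;  [u^1] = -1;  [u^2] = 1;  [u^3] = -4/3;  [u^4] = 5/3;  [u^5] = -32/15.
So c_5 = q^(5)(0)/5! = -32/15.

-32/15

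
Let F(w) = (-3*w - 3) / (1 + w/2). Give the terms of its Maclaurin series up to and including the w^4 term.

Distribute the polynomial across the series and collect like powers.

3*w^4/16 - 3*w^3/8 + 3*w^2/4 - 3*w/2 - 3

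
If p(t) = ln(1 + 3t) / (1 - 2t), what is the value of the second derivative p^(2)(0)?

Write out both Maclaurin series and multiply, keeping only the needed powers.
The coefficient of t^2 in the expansion is 3/2, so p′′(0) = 2! * (3/2) = 3.

3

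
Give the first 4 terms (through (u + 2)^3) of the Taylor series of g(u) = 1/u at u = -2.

-(u + 2)^3/16 - (u + 2)^2/8 - (u + 2)/4 - 1/2

Apply the Taylor formula c_k = f^(k)(a)/k!.
g(-2) = -1/2
g′(-2) = -1/4
g′′(-2) = -1/4
g′′′(-2) = -3/8
Then c_k = g^(k)(-2)/k! gives each Taylor coefficient.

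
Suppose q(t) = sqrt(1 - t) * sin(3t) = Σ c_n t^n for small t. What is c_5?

1581/640

Expand each factor separately, then convolve coefficients.
[t^0] = 0;  [t^1] = 3;  [t^2] = -3/2;  [t^3] = -39/8;  [t^4] = 33/16;  [t^5] = 1581/640.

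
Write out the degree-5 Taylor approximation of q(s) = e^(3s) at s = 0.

[s^0] = 1;  [s^1] = 3;  [s^2] = 9/2;  [s^3] = 9/2;  [s^4] = 27/8;  [s^5] = 81/40.

81*s^5/40 + 27*s^4/8 + 9*s^3/2 + 9*s^2/2 + 3*s + 1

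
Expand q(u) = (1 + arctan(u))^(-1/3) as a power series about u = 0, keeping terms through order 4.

Substitute the inner expansion into the outer series and collect powers.

-u^4/243 - 5*u^3/81 + 2*u^2/9 - u/3 + 1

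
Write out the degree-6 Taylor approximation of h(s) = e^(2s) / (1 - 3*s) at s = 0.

Expand 1/(denominator) as a geometric series and multiply by the numerator's series.
h(0) = 1
h′(0) = 5
h′′(0) = 34
h′′′(0) = 314
h^(4)(0) = 3784
h^(5)(0) = 56792
h^(6)(0) = 1022320
Then c_k = h^(k)(0)/k! gives each Taylor coefficient.

12779*s^6/9 + 7099*s^5/15 + 473*s^4/3 + 157*s^3/3 + 17*s^2 + 5*s + 1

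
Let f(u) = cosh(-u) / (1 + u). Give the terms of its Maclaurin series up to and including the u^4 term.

Multiply the two series term by term and collect like powers.
f(0) = 1
f′(0) = -1
f′′(0) = 3
f′′′(0) = -9
f^(4)(0) = 37
Dividing each by k! gives the coefficients c_0, ..., c_4.

37*u^4/24 - 3*u^3/2 + 3*u^2/2 - u + 1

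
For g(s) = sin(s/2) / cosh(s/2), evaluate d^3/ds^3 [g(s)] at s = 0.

-1/2

Write the quotient as an unknown series and match coefficients against numerator = denominator · series.
From the series, [s^3] g = -1/12; multiply by 3! = 6 to get -1/2.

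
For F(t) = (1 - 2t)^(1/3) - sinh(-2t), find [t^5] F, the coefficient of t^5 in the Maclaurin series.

-2548/3645

Add the two expansions coefficient-wise.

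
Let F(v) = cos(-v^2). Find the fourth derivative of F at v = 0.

Apply the Taylor formula c_k = f^(k)(a)/k!.
From the series, [v^4] F = -1/2; multiply by 4! = 24 to get -12.

-12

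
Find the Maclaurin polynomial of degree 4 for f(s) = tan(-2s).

-8*s^3/3 - 2*s

[s^0] = 0;  [s^1] = -2;  [s^2] = 0;  [s^3] = -8/3;  [s^4] = 0.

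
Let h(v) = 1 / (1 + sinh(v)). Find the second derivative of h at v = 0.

Expand as Σ (-1)^k u^k with u equal to the inner function's series.
The coefficient of v^2 in the expansion is 1, so h′′(0) = 2! * (1) = 2.

2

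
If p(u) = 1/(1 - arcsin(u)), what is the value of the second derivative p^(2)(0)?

Compose series: expand the inner function first, then feed it into the outer expansion.
The coefficient of u^2 in the expansion is 1, so p′′(0) = 2! * (1) = 2.

2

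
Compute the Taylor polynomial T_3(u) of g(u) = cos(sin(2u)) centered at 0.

Compose series: expand the inner function first, then feed it into the outer expansion.

1 - 2*u^2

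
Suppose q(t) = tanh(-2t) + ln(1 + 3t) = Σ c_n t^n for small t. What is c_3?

Combine the two series term by term.

35/3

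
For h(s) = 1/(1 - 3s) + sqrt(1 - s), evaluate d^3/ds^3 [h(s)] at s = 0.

Expand each term separately and add.
The coefficient of s^3 in the expansion is 431/16, so h′′′(0) = 3! * (431/16) = 1293/8.

1293/8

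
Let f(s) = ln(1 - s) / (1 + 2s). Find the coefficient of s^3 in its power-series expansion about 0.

-10/3

Multiply the two series term by term and collect like powers.
[s^0] = 0;  [s^1] = -1;  [s^2] = 3/2;  [s^3] = -10/3.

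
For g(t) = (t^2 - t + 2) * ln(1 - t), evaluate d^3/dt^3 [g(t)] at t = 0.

Distribute the polynomial across the series and collect like powers.
The coefficient of t^3 in the expansion is -7/6, so g′′′(0) = 3! * (-7/6) = -7.

-7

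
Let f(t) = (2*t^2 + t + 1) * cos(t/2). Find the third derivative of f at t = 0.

-3/4

Shift and add copies of the series according to the polynomial's terms.
The coefficient of t^3 in the expansion is -1/8, so f′′′(0) = 3! * (-1/8) = -3/4.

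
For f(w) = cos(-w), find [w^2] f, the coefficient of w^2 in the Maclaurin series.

-1/2

f(0) = 1
f′(0) = 0
f′′(0) = -1
So c_2 = f′′(0)/2! = -1/2.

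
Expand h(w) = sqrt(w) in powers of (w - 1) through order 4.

-5*(w - 1)^4/128 + (w - 1)^3/16 - (w - 1)^2/8 + (w - 1)/2 + 1

Apply the Taylor formula c_k = f^(k)(a)/k!.
h(1) = 1
h′(1) = 1/2
h′′(1) = -1/4
h′′′(1) = 3/8
h^(4)(1) = -15/16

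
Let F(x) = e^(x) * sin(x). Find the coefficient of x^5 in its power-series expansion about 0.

-1/30

Take the Cauchy product of the two expansions.
F(0) = 0
F′(0) = 1
F′′(0) = 2
F′′′(0) = 2
F^(4)(0) = 0
F^(5)(0) = -4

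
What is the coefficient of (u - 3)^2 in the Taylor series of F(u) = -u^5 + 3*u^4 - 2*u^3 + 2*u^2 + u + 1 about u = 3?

Compute the successive derivatives at the expansion point and divide by k!.
F(3) = -32
F′(3) = -122
F′′(3) = -248
So c_2 = F′′(3)/2! = -124.

-124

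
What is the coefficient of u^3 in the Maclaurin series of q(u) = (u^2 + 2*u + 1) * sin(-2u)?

Multiply each power in the prefactor through the base expansion.
[u^0] = 0;  [u^1] = -2;  [u^2] = -4;  [u^3] = -2/3.

-2/3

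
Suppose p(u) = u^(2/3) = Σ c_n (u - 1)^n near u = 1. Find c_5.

14/729

Differentiate repeatedly and evaluate at the center.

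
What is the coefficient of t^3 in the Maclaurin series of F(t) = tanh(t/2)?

-1/24

F(0) = 0
F′(0) = 1/2
F′′(0) = 0
F′′′(0) = -1/4
So c_3 = F′′′(0)/3! = -1/24.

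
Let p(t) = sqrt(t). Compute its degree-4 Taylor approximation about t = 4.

-5*(t - 4)^4/16384 + (t - 4)^3/512 - (t - 4)^2/64 + (t - 4)/4 + 2

p(4) = 2
p′(4) = 1/4
p′′(4) = -1/32
p′′′(4) = 3/256
p^(4)(4) = -15/2048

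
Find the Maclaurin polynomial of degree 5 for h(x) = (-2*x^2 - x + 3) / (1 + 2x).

Shift and add copies of the series according to the polynomial's terms.
h(0) = 3
h′(0) = -7
h′′(0) = 24
h′′′(0) = -144
h^(4)(0) = 1152
h^(5)(0) = -11520

-96*x^5 + 48*x^4 - 24*x^3 + 12*x^2 - 7*x + 3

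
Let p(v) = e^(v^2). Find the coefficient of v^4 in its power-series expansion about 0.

1/2

p(0) = 1
p′(0) = 0
p′′(0) = 2
p′′′(0) = 0
p^(4)(0) = 12
So c_4 = p^(4)(0)/4! = 1/2.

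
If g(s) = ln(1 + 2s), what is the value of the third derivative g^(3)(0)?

16

The coefficient of s^3 in the expansion is 8/3, so g′′′(0) = 3! * (8/3) = 16.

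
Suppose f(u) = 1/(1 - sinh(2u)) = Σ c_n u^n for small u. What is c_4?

64/3

Plug the Maclaurin series of the inner function into that of the outer and collect terms.
[u^0] = 1;  [u^1] = 2;  [u^2] = 4;  [u^3] = 28/3;  [u^4] = 64/3.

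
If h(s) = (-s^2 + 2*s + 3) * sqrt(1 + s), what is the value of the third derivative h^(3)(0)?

Distribute the polynomial across the series and collect like powers.
The coefficient of s^3 in the expansion is -9/16, so h′′′(0) = 3! * (-9/16) = -27/8.

-27/8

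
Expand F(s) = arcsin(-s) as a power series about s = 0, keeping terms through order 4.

-s^3/6 - s

[s^0] = 0;  [s^1] = -1;  [s^2] = 0;  [s^3] = -1/6;  [s^4] = 0.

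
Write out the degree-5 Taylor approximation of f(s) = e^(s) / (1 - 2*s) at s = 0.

6331*s^5/120 + 211*s^4/8 + 79*s^3/6 + 13*s^2/2 + 3*s + 1

Expand 1/(denominator) as a geometric series and multiply by the numerator's series.
f(0) = 1
f′(0) = 3
f′′(0) = 13
f′′′(0) = 79
f^(4)(0) = 633
f^(5)(0) = 6331
The Taylor polynomial is Σ f^(k)(0)/k! · s^k.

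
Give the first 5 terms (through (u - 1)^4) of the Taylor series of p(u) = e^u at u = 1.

Compute the successive derivatives at the expansion point and divide by k!.
p(1) = e
p′(1) = e
p′′(1) = e
p′′′(1) = e
p^(4)(1) = e

e*(u - 1)^4/24 + e*(u - 1)^3/6 + e*(u - 1)^2/2 + e*(u - 1) + e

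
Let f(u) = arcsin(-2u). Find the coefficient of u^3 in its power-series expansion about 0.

f(0) = 0
f′(0) = -2
f′′(0) = 0
f′′′(0) = -8
Then c_k = f^(k)(0)/k! gives each Taylor coefficient.

-4/3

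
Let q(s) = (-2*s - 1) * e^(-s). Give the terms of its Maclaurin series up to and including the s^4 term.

7*s^4/24 - 5*s^3/6 + 3*s^2/2 - s - 1

Multiply each power in the prefactor through the base expansion.
q(0) = -1
q′(0) = -1
q′′(0) = 3
q′′′(0) = -5
q^(4)(0) = 7
Then c_k = q^(k)(0)/k! gives each Taylor coefficient.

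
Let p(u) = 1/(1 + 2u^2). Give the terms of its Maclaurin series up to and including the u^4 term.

Apply the Taylor formula c_k = f^(k)(a)/k!.

4*u^4 - 2*u^2 + 1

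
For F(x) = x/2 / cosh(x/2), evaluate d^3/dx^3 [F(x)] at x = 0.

-3/8

Write the quotient as an unknown series and match coefficients against numerator = denominator · series.
The coefficient of x^3 in the expansion is -1/16, so F′′′(0) = 3! * (-1/16) = -3/8.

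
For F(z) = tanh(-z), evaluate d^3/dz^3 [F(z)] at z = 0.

Compute the successive derivatives at the expansion point and divide by k!.
From the series, [z^3] F = 1/3; multiply by 3! = 6 to get 2.

2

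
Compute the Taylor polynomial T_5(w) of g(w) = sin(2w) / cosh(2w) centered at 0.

Write the quotient as an unknown series and match coefficients against numerator = denominator · series.
g(0) = 0
g′(0) = 2
g′′(0) = 0
g′′′(0) = -32
g^(4)(0) = 0
g^(5)(0) = 1152

48*w^5/5 - 16*w^3/3 + 2*w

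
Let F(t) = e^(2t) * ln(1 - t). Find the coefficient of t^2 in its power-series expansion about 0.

Expand each factor separately, then convolve coefficients.
So c_2 = F′′(0)/2! = -5/2.

-5/2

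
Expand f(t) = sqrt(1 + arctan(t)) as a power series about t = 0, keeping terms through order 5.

Plug the Maclaurin series of the inner function into that of the outer and collect terms.
f(0) = 1
f′(0) = 1/2
f′′(0) = -1/4
f′′′(0) = -5/8
f^(4)(0) = 17/16
f^(5)(0) = 249/32

83*t^5/1280 + 17*t^4/384 - 5*t^3/48 - t^2/8 + t/2 + 1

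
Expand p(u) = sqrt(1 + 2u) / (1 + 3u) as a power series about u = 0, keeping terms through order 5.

-565*u^5/4 + 379*u^4/8 - 16*u^3 + 11*u^2/2 - 2*u + 1

Multiply the two series term by term and collect like powers.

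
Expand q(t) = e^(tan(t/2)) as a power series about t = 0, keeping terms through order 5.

37*t^5/3840 + 3*t^4/128 + t^3/16 + t^2/8 + t/2 + 1

Compose series: expand the inner function first, then feed it into the outer expansion.
q(0) = 1
q′(0) = 1/2
q′′(0) = 1/4
q′′′(0) = 3/8
q^(4)(0) = 9/16
q^(5)(0) = 37/32
Dividing each by k! gives the coefficients c_0, ..., c_5.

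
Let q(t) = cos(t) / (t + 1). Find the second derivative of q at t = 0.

Use 1/(1 - r) = Σ r^k on the denominator, then take the Cauchy product.
The coefficient of t^2 in the expansion is 1/2, so q′′(0) = 2! * (1/2) = 1.

1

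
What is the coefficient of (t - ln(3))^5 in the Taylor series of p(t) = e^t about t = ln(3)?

c_5 = p^(5)(ln(3))/5! = 1/40.

1/40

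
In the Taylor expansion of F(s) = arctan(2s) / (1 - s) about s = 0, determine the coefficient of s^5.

86/15

Multiply the two series term by term and collect like powers.
F(0) = 0
F′(0) = 2
F′′(0) = 4
F′′′(0) = -4
F^(4)(0) = -16
F^(5)(0) = 688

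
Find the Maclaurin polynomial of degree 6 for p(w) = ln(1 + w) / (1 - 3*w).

12581*w^6/60 + 1399*w^5/20 + 93*w^4/4 + 47*w^3/6 + 5*w^2/2 + w

Multiply the numerator's expansion by the denominator's geometric series.
[w^0] = 0;  [w^1] = 1;  [w^2] = 5/2;  [w^3] = 47/6;  [w^4] = 93/4;  [w^5] = 1399/20;  [w^6] = 12581/60.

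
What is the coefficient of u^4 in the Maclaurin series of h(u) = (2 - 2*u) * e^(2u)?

-4/3

Shift and add copies of the series according to the polynomial's terms.
[u^0] = 2;  [u^1] = 2;  [u^2] = 0;  [u^3] = -4/3;  [u^4] = -4/3.
So c_4 = h^(4)(0)/4! = -4/3.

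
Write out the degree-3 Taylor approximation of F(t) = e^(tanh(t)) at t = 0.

-t^3/6 + t^2/2 + t + 1

Plug the Maclaurin series of the inner function into that of the outer and collect terms.
[t^0] = 1;  [t^1] = 1;  [t^2] = 1/2;  [t^3] = -1/6.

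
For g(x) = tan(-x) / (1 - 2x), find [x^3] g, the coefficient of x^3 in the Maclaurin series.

-13/3

Multiply the two series term by term and collect like powers.
g(0) = 0
g′(0) = -1
g′′(0) = -4
g′′′(0) = -26
The Taylor polynomial is Σ g^(k)(0)/k! · x^k.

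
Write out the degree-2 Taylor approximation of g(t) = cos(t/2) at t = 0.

1 - t^2/8

Compute the successive derivatives at the expansion point and divide by k!.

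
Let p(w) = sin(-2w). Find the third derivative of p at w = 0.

8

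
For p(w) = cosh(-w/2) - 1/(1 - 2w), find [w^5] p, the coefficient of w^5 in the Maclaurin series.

Combine the two series term by term.
[w^0] = 0;  [w^1] = -2;  [w^2] = -31/8;  [w^3] = -8;  [w^4] = -6143/384;  [w^5] = -32.
So c_5 = p^(5)(0)/5! = -32.

-32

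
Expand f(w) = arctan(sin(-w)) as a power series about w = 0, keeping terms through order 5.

Let u equal the inner series; expand the outer function in u and truncate.
f(0) = 0
f′(0) = -1
f′′(0) = 0
f′′′(0) = 3
f^(4)(0) = 0
f^(5)(0) = -45
Dividing each by k! gives the coefficients c_0, ..., c_5.

-3*w^5/8 + w^3/2 - w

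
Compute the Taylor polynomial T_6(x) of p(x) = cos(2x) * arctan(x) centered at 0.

23*x^5/15 - 7*x^3/3 + x

Take the Cauchy product of the two expansions.
[x^0] = 0;  [x^1] = 1;  [x^2] = 0;  [x^3] = -7/3;  [x^4] = 0;  [x^5] = 23/15;  [x^6] = 0.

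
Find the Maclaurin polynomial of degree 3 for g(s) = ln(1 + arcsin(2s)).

Substitute the inner expansion into the outer series and collect powers.
g(0) = 0
g′(0) = 2
g′′(0) = -4
g′′′(0) = 24

4*s^3 - 2*s^2 + 2*s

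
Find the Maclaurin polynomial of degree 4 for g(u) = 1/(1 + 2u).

Apply the Taylor formula c_k = f^(k)(a)/k!.
g(0) = 1
g′(0) = -2
g′′(0) = 8
g′′′(0) = -48
g^(4)(0) = 384

16*u^4 - 8*u^3 + 4*u^2 - 2*u + 1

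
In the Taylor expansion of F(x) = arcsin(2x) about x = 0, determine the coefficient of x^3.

F(0) = 0
F′(0) = 2
F′′(0) = 0
F′′′(0) = 8

4/3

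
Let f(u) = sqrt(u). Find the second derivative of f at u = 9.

From the series, [(u - 9)^2] f = -1/216; multiply by 2! = 2 to get -1/108.

-1/108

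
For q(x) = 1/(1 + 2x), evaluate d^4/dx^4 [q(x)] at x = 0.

384

The coefficient of x^4 in the expansion is 16, so q^(4)(0) = 4! * (16) = 384.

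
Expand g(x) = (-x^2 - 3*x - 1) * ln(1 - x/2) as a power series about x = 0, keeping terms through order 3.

Multiply each power in the prefactor through the base expansion.

11*x^3/12 + 13*x^2/8 + x/2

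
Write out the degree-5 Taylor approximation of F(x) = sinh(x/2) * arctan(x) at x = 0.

-7*x^4/48 + x^2/2

Take the Cauchy product of the two expansions.
F(0) = 0
F′(0) = 0
F′′(0) = 1
F′′′(0) = 0
F^(4)(0) = -7/2
F^(5)(0) = 0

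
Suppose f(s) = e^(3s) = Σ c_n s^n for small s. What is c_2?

[s^0] = 1;  [s^1] = 3;  [s^2] = 9/2.

9/2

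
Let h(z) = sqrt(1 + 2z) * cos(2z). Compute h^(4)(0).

25

Write out both Maclaurin series and multiply, keeping only the needed powers.
The coefficient of z^4 in the expansion is 25/24, so h^(4)(0) = 4! * (25/24) = 25.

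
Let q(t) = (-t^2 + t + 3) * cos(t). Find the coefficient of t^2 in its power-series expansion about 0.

-5/2

Distribute the polynomial across the series and collect like powers.
q(0) = 3
q′(0) = 1
q′′(0) = -5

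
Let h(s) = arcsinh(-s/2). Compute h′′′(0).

The coefficient of s^3 in the expansion is 1/48, so h′′′(0) = 3! * (1/48) = 1/8.

1/8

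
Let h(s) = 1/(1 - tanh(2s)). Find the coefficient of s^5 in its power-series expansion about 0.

64/15

Plug the Maclaurin series of the inner function into that of the outer and collect terms.
h(0) = 1
h′(0) = 2
h′′(0) = 8
h′′′(0) = 32
h^(4)(0) = 128
h^(5)(0) = 512
So c_5 = h^(5)(0)/5! = 64/15.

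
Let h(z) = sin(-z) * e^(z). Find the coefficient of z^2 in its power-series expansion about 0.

Expand each factor separately, then convolve coefficients.
h(0) = 0
h′(0) = -1
h′′(0) = -2
So c_2 = h′′(0)/2! = -1.

-1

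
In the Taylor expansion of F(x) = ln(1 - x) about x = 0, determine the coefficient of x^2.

F(0) = 0
F′(0) = -1
F′′(0) = -1
So c_2 = F′′(0)/2! = -1/2.

-1/2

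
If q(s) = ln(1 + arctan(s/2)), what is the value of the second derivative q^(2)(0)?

Plug the Maclaurin series of the inner function into that of the outer and collect terms.
From the series, [s^2] q = -1/8; multiply by 2! = 2 to get -1/4.

-1/4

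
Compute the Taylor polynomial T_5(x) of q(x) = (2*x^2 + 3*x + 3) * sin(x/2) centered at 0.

-157*x^5/3840 - x^4/16 + 15*x^3/16 + 3*x^2/2 + 3*x/2

Multiply each power in the prefactor through the base expansion.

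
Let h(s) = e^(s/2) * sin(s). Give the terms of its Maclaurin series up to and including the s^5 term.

-19*s^5/1920 - s^4/16 - s^3/24 + s^2/2 + s

Expand each factor separately, then convolve coefficients.
h(0) = 0
h′(0) = 1
h′′(0) = 1
h′′′(0) = -1/4
h^(4)(0) = -3/2
h^(5)(0) = -19/16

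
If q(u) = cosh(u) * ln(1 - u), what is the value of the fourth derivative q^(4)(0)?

-12

Write out both Maclaurin series and multiply, keeping only the needed powers.
The coefficient of u^4 in the expansion is -1/2, so q^(4)(0) = 4! * (-1/2) = -12.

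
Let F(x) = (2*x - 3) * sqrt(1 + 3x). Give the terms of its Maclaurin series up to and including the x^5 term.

-6723*x^5/256 + 1647*x^4/128 - 117*x^3/16 + 51*x^2/8 - 5*x/2 - 3

Distribute the polynomial across the series and collect like powers.
F(0) = -3
F′(0) = -5/2
F′′(0) = 51/4
F′′′(0) = -351/8
F^(4)(0) = 4941/16
F^(5)(0) = -100845/32
Dividing each by k! gives the coefficients c_0, ..., c_5.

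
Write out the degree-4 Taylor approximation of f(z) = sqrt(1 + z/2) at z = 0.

f(0) = 1
f′(0) = 1/4
f′′(0) = -1/16
f′′′(0) = 3/64
f^(4)(0) = -15/256

-5*z^4/2048 + z^3/128 - z^2/32 + z/4 + 1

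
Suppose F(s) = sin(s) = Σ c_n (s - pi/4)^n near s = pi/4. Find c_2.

-sqrt(2)/4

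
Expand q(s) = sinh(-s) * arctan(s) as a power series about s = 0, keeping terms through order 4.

s^4/6 - s^2

Write out both Maclaurin series and multiply, keeping only the needed powers.
[s^0] = 0;  [s^1] = 0;  [s^2] = -1;  [s^3] = 0;  [s^4] = 1/6.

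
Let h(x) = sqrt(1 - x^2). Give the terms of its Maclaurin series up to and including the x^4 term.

-x^4/8 - x^2/2 + 1

Differentiate repeatedly and evaluate at the center.
h(0) = 1
h′(0) = 0
h′′(0) = -1
h′′′(0) = 0
h^(4)(0) = -3
Dividing each by k! gives the coefficients c_0, ..., c_4.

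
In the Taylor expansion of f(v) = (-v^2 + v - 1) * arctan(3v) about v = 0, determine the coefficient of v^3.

6

Distribute the polynomial across the series and collect like powers.
f(0) = 0
f′(0) = -3
f′′(0) = 6
f′′′(0) = 36
So c_3 = f′′′(0)/3! = 6.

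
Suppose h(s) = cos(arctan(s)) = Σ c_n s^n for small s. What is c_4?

Plug the Maclaurin series of the inner function into that of the outer and collect terms.
h(0) = 1
h′(0) = 0
h′′(0) = -1
h′′′(0) = 0
h^(4)(0) = 9

3/8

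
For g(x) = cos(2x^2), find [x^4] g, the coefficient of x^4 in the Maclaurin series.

-2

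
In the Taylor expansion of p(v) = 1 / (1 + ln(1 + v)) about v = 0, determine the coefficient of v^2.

3/2

Write 1/(1+u) = 1 - u + u^2 - u^3 + ... and substitute the series for u.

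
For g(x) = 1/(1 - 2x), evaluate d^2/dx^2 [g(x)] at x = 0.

The coefficient of x^2 in the expansion is 4, so g′′(0) = 2! * (4) = 8.

8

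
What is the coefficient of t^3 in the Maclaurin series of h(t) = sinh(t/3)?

1/162

h(0) = 0
h′(0) = 1/3
h′′(0) = 0
h′′′(0) = 1/27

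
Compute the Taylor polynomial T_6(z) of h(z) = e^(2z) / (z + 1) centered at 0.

7*z^6/45 - z^5/15 + z^4/3 + z^3/3 + z^2 + z + 1

Use 1/(1 - r) = Σ r^k on the denominator, then take the Cauchy product.
h(0) = 1
h′(0) = 1
h′′(0) = 2
h′′′(0) = 2
h^(4)(0) = 8
h^(5)(0) = -8
h^(6)(0) = 112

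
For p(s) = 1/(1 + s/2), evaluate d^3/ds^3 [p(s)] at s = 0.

-3/4

The coefficient of s^3 in the expansion is -1/8, so p′′′(0) = 3! * (-1/8) = -3/4.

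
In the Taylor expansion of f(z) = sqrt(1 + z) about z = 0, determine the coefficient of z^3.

1/16

Differentiate repeatedly and evaluate at the center.
f(0) = 1
f′(0) = 1/2
f′′(0) = -1/4
f′′′(0) = 3/8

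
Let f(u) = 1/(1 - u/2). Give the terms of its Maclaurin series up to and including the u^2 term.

u^2/4 + u/2 + 1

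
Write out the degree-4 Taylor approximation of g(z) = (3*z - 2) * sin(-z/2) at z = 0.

Distribute the polynomial across the series and collect like powers.
g(0) = 0
g′(0) = 1
g′′(0) = -3
g′′′(0) = -1/4
g^(4)(0) = 3/2

z^4/16 - z^3/24 - 3*z^2/2 + z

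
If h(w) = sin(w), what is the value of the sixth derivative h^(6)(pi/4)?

From the series, [(w - pi/4)^6] h = -sqrt(2)/1440; multiply by 6! = 720 to get -sqrt(2)/2.

-sqrt(2)/2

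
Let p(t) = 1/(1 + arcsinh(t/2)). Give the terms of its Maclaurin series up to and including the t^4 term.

t^4/24 - 5*t^3/48 + t^2/4 - t/2 + 1

Compose series: expand the inner function first, then feed it into the outer expansion.
[t^0] = 1;  [t^1] = -1/2;  [t^2] = 1/4;  [t^3] = -5/48;  [t^4] = 1/24.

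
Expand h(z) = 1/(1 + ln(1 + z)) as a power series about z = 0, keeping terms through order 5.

Compose series: expand the inner function first, then feed it into the outer expansion.
h(0) = 1
h′(0) = -1
h′′(0) = 3
h′′′(0) = -14
h^(4)(0) = 88
h^(5)(0) = -694

-347*z^5/60 + 11*z^4/3 - 7*z^3/3 + 3*z^2/2 - z + 1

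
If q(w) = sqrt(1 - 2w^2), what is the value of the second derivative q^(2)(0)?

-2

From the series, [w^2] q = -1; multiply by 2! = 2 to get -2.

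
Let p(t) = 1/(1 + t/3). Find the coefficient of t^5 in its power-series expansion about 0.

-1/243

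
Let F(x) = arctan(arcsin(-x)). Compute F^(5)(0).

-13

Let u equal the inner series; expand the outer function in u and truncate.
The coefficient of x^5 in the expansion is -13/120, so F^(5)(0) = 5! * (-13/120) = -13.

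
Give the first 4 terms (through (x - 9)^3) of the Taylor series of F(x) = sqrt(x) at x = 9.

(x - 9)^3/3888 - (x - 9)^2/216 + (x - 9)/6 + 3

Apply the Taylor formula c_k = f^(k)(a)/k!.
[(x - 9)^0] = 3;  [(x - 9)^1] = 1/6;  [(x - 9)^2] = -1/216;  [(x - 9)^3] = 1/3888.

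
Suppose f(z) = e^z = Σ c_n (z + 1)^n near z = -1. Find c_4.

f(-1) = e^(-1)
f′(-1) = e^(-1)
f′′(-1) = e^(-1)
f′′′(-1) = e^(-1)
f^(4)(-1) = e^(-1)

e^(-1)/24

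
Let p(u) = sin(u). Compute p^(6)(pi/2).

The coefficient of (u - pi/2)^6 in the expansion is -1/720, so p^(6)(pi/2) = 6! * (-1/720) = -1.

-1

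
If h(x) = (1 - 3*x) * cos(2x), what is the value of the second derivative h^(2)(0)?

-4

Multiply each power in the prefactor through the base expansion.
The coefficient of x^2 in the expansion is -2, so h′′(0) = 2! * (-2) = -4.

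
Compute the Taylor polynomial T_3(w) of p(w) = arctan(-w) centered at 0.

Apply the Taylor formula c_k = f^(k)(a)/k!.
p(0) = 0
p′(0) = -1
p′′(0) = 0
p′′′(0) = 2

w^3/3 - w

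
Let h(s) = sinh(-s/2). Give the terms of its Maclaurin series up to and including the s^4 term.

-s^3/48 - s/2

[s^0] = 0;  [s^1] = -1/2;  [s^2] = 0;  [s^3] = -1/48;  [s^4] = 0.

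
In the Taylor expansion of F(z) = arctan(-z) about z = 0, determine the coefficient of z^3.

1/3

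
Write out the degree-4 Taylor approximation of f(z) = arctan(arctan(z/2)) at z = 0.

-z^3/12 + z/2

Substitute the inner expansion into the outer series and collect powers.
[z^0] = 0;  [z^1] = 1/2;  [z^2] = 0;  [z^3] = -1/12;  [z^4] = 0.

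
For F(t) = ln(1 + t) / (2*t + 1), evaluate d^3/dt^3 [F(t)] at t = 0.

32

Multiply the numerator's expansion by the denominator's geometric series.
The coefficient of t^3 in the expansion is 16/3, so F′′′(0) = 3! * (16/3) = 32.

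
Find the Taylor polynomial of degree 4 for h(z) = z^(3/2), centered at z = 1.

3*(z - 1)^4/128 - (z - 1)^3/16 + 3*(z - 1)^2/8 + 3*(z - 1)/2 + 1

h(1) = 1
h′(1) = 3/2
h′′(1) = 3/4
h′′′(1) = -3/8
h^(4)(1) = 9/16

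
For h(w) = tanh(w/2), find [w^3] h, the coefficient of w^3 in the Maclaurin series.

[w^0] = 0;  [w^1] = 1/2;  [w^2] = 0;  [w^3] = -1/24.

-1/24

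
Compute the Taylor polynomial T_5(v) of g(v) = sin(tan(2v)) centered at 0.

Plug the Maclaurin series of the inner function into that of the outer and collect terms.
g(0) = 0
g′(0) = 2
g′′(0) = 0
g′′′(0) = 8
g^(4)(0) = 0
g^(5)(0) = -96

-4*v^5/5 + 4*v^3/3 + 2*v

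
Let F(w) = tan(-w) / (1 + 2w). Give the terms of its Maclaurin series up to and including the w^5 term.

Take the Cauchy product of the two expansions.
[w^0] = 0;  [w^1] = -1;  [w^2] = 2;  [w^3] = -13/3;  [w^4] = 26/3;  [w^5] = -262/15.

-262*w^5/15 + 26*w^4/3 - 13*w^3/3 + 2*w^2 - w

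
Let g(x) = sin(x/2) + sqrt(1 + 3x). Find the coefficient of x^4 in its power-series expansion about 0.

-405/128

Add the two expansions coefficient-wise.
g(0) = 1
g′(0) = 2
g′′(0) = -9/4
g′′′(0) = 10
g^(4)(0) = -1215/16
So c_4 = g^(4)(0)/4! = -405/128.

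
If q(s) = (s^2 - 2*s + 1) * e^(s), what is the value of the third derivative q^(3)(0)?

Distribute the polynomial across the series and collect like powers.
From the series, [s^3] q = 1/6; multiply by 3! = 6 to get 1.

1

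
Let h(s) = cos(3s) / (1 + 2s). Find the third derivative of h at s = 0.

Write out both Maclaurin series and multiply, keeping only the needed powers.
From the series, [s^3] h = 1; multiply by 3! = 6 to get 6.

6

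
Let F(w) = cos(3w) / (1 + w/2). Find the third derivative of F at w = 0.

Write out both Maclaurin series and multiply, keeping only the needed powers.
From the series, [w^3] F = 17/8; multiply by 3! = 6 to get 51/4.

51/4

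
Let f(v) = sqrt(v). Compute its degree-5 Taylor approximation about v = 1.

Apply the Taylor formula c_k = f^(k)(a)/k!.
f(1) = 1
f′(1) = 1/2
f′′(1) = -1/4
f′′′(1) = 3/8
f^(4)(1) = -15/16
f^(5)(1) = 105/32

7*(v - 1)^5/256 - 5*(v - 1)^4/128 + (v - 1)^3/16 - (v - 1)^2/8 + (v - 1)/2 + 1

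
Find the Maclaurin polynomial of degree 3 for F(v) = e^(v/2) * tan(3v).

Take the Cauchy product of the two expansions.
F(0) = 0
F′(0) = 3
F′′(0) = 3
F′′′(0) = 225/4
The Taylor polynomial is Σ F^(k)(0)/k! · v^k.

75*v^3/8 + 3*v^2/2 + 3*v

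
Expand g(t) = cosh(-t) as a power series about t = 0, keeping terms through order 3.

Apply the Taylor formula c_k = f^(k)(a)/k!.
[t^0] = 1;  [t^1] = 0;  [t^2] = 1/2;  [t^3] = 0.

t^2/2 + 1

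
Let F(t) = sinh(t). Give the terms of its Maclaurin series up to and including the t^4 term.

t^3/6 + t

F(0) = 0
F′(0) = 1
F′′(0) = 0
F′′′(0) = 1
F^(4)(0) = 0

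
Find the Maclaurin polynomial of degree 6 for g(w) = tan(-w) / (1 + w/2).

67*w^6/480 - 67*w^5/240 + 7*w^4/24 - 7*w^3/12 + w^2/2 - w

Expand each factor separately, then convolve coefficients.
[w^0] = 0;  [w^1] = -1;  [w^2] = 1/2;  [w^3] = -7/12;  [w^4] = 7/24;  [w^5] = -67/240;  [w^6] = 67/480.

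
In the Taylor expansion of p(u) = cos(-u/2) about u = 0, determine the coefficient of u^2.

p(0) = 1
p′(0) = 0
p′′(0) = -1/4
So c_2 = p′′(0)/2! = -1/8.

-1/8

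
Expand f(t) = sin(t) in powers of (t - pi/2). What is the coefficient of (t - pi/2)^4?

Use the known series and substitute for the argument.

1/24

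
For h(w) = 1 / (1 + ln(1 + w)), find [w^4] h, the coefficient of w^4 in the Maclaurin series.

11/3

Write 1/(1+u) = 1 - u + u^2 - u^3 + ... and substitute the series for u.
h(0) = 1
h′(0) = -1
h′′(0) = 3
h′′′(0) = -14
h^(4)(0) = 88
So c_4 = h^(4)(0)/4! = 11/3.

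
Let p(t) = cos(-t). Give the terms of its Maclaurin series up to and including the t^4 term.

t^4/24 - t^2/2 + 1

p(0) = 1
p′(0) = 0
p′′(0) = -1
p′′′(0) = 0
p^(4)(0) = 1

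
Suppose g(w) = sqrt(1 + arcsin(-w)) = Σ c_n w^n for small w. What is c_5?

Plug the Maclaurin series of the inner function into that of the outer and collect terms.
g(0) = 1
g′(0) = -1/2
g′′(0) = -1/4
g′′′(0) = -7/8
g^(4)(0) = -31/16
g^(5)(0) = -369/32

-123/1280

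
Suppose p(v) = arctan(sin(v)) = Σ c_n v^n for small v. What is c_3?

Substitute the inner expansion into the outer series and collect powers.
p(0) = 0
p′(0) = 1
p′′(0) = 0
p′′′(0) = -3

-1/2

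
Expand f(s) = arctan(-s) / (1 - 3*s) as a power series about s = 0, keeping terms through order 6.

Expand 1/(denominator) as a geometric series and multiply by the numerator's series.
f(0) = 0
f′(0) = -1
f′′(0) = -6
f′′′(0) = -52
f^(4)(0) = -624
f^(5)(0) = -9384
f^(6)(0) = -168912
Dividing each by k! gives the coefficients c_0, ..., c_6.

-1173*s^6/5 - 391*s^5/5 - 26*s^4 - 26*s^3/3 - 3*s^2 - s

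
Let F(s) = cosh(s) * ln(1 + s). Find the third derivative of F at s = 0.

Multiply the two series term by term and collect like powers.
From the series, [s^3] F = 5/6; multiply by 3! = 6 to get 5.

5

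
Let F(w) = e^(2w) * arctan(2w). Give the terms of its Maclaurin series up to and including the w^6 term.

Expand each factor separately, then convolve coefficients.

88*w^6/9 + 12*w^5/5 - 8*w^4/3 + 4*w^3/3 + 4*w^2 + 2*w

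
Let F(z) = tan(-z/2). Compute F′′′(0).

-1/4

Differentiate repeatedly and evaluate at the center.
From the series, [z^3] F = -1/24; multiply by 3! = 6 to get -1/4.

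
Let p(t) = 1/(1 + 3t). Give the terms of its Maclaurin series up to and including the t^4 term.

81*t^4 - 27*t^3 + 9*t^2 - 3*t + 1

Differentiate repeatedly and evaluate at the center.
p(0) = 1
p′(0) = -3
p′′(0) = 18
p′′′(0) = -162
p^(4)(0) = 1944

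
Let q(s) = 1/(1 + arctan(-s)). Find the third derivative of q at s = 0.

Let u equal the inner series; expand the outer function in u and truncate.
The coefficient of s^3 in the expansion is 2/3, so q′′′(0) = 3! * (2/3) = 4.

4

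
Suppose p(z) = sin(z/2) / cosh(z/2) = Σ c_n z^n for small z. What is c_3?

Invert the denominator's series and multiply.
p(0) = 0
p′(0) = 1/2
p′′(0) = 0
p′′′(0) = -1/2

-1/12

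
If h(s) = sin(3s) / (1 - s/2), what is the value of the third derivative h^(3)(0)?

-45/2

Multiply the two series term by term and collect like powers.
From the series, [s^3] h = -15/4; multiply by 3! = 6 to get -45/2.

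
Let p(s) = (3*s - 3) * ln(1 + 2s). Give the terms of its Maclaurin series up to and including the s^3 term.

Shift and add copies of the series according to the polynomial's terms.
p(0) = 0
p′(0) = -6
p′′(0) = 24
p′′′(0) = -84
Dividing each by k! gives the coefficients c_0, ..., c_3.

-14*s^3 + 12*s^2 - 6*s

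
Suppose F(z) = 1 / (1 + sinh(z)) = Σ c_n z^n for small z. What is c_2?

1

Use the geometric series for the reciprocal, then substitute.
[z^0] = 1;  [z^1] = -1;  [z^2] = 1.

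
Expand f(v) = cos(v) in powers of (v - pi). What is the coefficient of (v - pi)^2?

Use the known series and substitute for the argument.
[(v - pi)^0] = -1;  [(v - pi)^1] = 0;  [(v - pi)^2] = 1/2.

1/2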